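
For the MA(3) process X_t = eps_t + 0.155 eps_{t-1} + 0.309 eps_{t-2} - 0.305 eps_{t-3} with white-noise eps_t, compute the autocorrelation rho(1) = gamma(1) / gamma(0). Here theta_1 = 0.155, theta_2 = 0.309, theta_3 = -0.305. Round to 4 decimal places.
\rho(1) = 0.0896

For an MA(q) process with theta_0 = 1, the autocovariance is
  gamma(k) = sigma^2 * sum_{i=0..q-k} theta_i * theta_{i+k},
and rho(k) = gamma(k) / gamma(0). Sigma^2 cancels.
  numerator   = (1)*(0.155) + (0.155)*(0.309) + (0.309)*(-0.305) = 0.10865.
  denominator = (1)^2 + (0.155)^2 + (0.309)^2 + (-0.305)^2 = 1.212531.
  rho(1) = 0.10865 / 1.212531 = 0.0896.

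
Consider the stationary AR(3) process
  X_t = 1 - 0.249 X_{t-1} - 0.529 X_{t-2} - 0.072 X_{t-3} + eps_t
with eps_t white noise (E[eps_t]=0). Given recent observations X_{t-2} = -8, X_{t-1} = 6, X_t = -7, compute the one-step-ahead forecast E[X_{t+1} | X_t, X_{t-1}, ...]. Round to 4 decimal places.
E[X_{t+1} \mid \mathcal F_t] = 0.1450

For an AR(p) model X_t = c + sum_i phi_i X_{t-i} + eps_t, the
one-step-ahead conditional mean is
  E[X_{t+1} | X_t, ...] = c + sum_i phi_i X_{t+1-i}.
Substitute known values:
  E[X_{t+1} | ...] = 1 + (-0.249) * (-7) + (-0.529) * (6) + (-0.072) * (-8)
                   = 0.1450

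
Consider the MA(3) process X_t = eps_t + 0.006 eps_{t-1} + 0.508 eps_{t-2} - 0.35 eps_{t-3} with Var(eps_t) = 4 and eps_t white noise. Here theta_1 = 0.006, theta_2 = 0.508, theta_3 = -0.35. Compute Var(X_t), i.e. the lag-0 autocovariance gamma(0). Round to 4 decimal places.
\gamma(0) = 5.5224

For an MA(q) process X_t = eps_t + sum_i theta_i eps_{t-i} with
Var(eps_t) = sigma^2, the variance is
  gamma(0) = sigma^2 * (1 + sum_i theta_i^2).
  sum_i theta_i^2 = (0.006)^2 + (0.508)^2 + (-0.35)^2 = 0.000036 + 0.258064 + 0.1225 = 0.3806.
  gamma(0) = 4 * (1 + 0.3806) = 4 * 1.3806 = 5.5224.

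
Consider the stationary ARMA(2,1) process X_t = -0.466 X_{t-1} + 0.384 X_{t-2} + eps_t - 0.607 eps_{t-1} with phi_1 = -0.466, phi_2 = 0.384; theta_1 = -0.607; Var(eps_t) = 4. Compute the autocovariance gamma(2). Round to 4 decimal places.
\gamma(2) = 20.3128

Multiply the model equation by X_{t-k} and take expectations. With theta_0 = psi_0 = 1 and psi_j the MA(infinity) weights, this gives
  gamma(k) - sum_i phi_i gamma(k-i) = c_k,
  c_k = sigma^2 * sum_{j=k..q} theta_j psi_{j-k}   (c_k = 0 for k > q),
using gamma(-m) = gamma(m).
psi-weights needed (psi_j = theta_j + sum_i phi_i psi_{j-i}):
  psi_1 = theta_1 + phi_1 = -0.607 + (-0.466) = -1.073
Right-hand sides:
  c_0 = sigma^2 (1 + theta_1 psi_1) = 4 * (1 + (-0.607)(-1.073)) = 4 * 1.651311 = 6.605244
  c_1 = sigma^2 theta_1 = 4 * (-0.607) = -2.428
  c_2 = 0
Equations for k = 0, 1, 2 (AR order 2, c_2 = 0):
  (E0) gamma(0) = phi_1 gamma(1) + phi_2 gamma(2) + c_0
  (E1) gamma(1) = phi_1 gamma(0) + phi_2 gamma(1) + c_1
  (E2) gamma(2) = phi_1 gamma(1) + phi_2 gamma(0)
From (E1): gamma(1) = A gamma(0) + B with
  A = phi_1 / (1 - phi_2) = -0.466 / 0.616 = -0.756494,   B = c_1 / (1 - phi_2) = -2.428 / 0.616 = -3.941558.
Insert (E2) into (E0): gamma(0) (1 - phi_2^2) = phi_1 (1 + phi_2) gamma(1) + c_0.
  phi_1 (1 + phi_2) = (-0.466)(1.384) = -0.644944,   1 - phi_2^2 = 0.852544.
Replace gamma(1) by A gamma(0) + B and collect gamma(0):
  gamma(0) [0.852544 - (-0.644944)(-0.756494)] = (-0.644944)(-3.941558) + 6.605244
  gamma(0) * 0.364648 = 9.147328
  gamma(0) = 9.147328 / 0.364648 = 25.085362.
  gamma(1) = A gamma(0) + B = (-0.756494)(25.085362) + (-3.941558) = -22.918472.
  gamma(2) = phi_1 gamma(1) + phi_2 gamma(0) = (-0.466)(-22.918472) + (0.384)(25.085362) = 20.312787.
Therefore gamma(2) = 20.3128 (to 4 decimal places).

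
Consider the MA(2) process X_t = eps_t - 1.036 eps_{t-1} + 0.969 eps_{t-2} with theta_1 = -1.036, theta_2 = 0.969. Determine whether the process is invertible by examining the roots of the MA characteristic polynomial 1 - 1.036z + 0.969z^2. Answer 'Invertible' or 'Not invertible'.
\text{Invertible}

The MA(q) characteristic polynomial is P(z) = 1 - 1.036z + 0.969z^2.
Invertibility requires all roots to lie outside the unit circle, i.e. |z| > 1 for every root.
Set 1 + (-1.036) z + (0.969) z^2 = 0, i.e. a z^2 + b z + c = 0 with a = 0.969, b = -1.036, c = 1.
Discriminant D = b^2 - 4ac = (-1.036)^2 - 4*(0.969)*1 = 1.073296 - (3.876) = -2.802704.
D < 0, so the roots are the complex-conjugate pair z = (-b +/- i sqrt(-D)) / (2a) = 0.5346 +/- 0.8638i.
For a conjugate pair |z|^2 = z * conj(z) = (product of roots) = c/a = 1/(0.969) = 1.031992, so |z| = sqrt(1.031992) = 1.0159 for both roots.
Moduli of all roots: 1.0159, 1.0159.
All moduli strictly greater than 1? Yes.
Verdict: Invertible.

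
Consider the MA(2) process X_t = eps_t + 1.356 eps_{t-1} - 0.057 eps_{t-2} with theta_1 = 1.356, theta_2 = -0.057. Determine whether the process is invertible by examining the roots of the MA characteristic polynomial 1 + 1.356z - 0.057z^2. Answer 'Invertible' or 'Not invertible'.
\text{Not invertible}

The MA(q) characteristic polynomial is P(z) = 1 + 1.356z - 0.057z^2.
Invertibility requires all roots to lie outside the unit circle, i.e. |z| > 1 for every root.
Set 1 + (1.356) z + (-0.057) z^2 = 0, i.e. a z^2 + b z + c = 0 with a = -0.057, b = 1.356, c = 1.
Discriminant D = b^2 - 4ac = (1.356)^2 - 4*(-0.057)*1 = 1.838736 - (-0.228) = 2.066736.
D >= 0, so the roots are real: z = (-b +/- sqrt(D)) / (2a) = (-1.356 +/- 1.437615) / (-0.114).
  z_1 = (-1.356 + 1.437615) / (-0.114) = -0.7159,   |z_1| = 0.7159.
  z_2 = (-1.356 - 1.437615) / (-0.114) = 24.5054,   |z_2| = 24.5054.
Moduli of all roots: 0.7159, 24.5054.
All moduli strictly greater than 1? No.
Verdict: Not invertible.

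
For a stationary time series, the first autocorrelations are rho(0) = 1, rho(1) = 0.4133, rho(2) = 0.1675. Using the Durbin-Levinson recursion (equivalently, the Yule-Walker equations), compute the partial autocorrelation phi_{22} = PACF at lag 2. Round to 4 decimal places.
\phi_{22} = -0.0040

The PACF at lag k is phi_{kk}, the last component of the solution
to the Yule-Walker system G_k phi = r_k where
  (G_k)_{ij} = rho(|i - j|), (r_k)_i = rho(i), i,j = 1..k.
Equivalently, Durbin-Levinson gives phi_{kk} iteratively:
  phi_{11} = rho(1)
  phi_{kk} = [rho(k) - sum_{j=1..k-1} phi_{k-1,j} rho(k-j)]
            / [1 - sum_{j=1..k-1} phi_{k-1,j} rho(j)],
  phi_{k,j} = phi_{k-1,j} - phi_{kk} phi_{k-1,k-j},  j = 1..k-1.
Step k = 1:
  phi_11 = rho(1) = 0.4133.
Step k = 2:
  phi_22 = [rho(2) - phi_11 rho(1)] / [1 - phi_11 rho(1)] = [0.1675 - (0.4133)(0.4133)] / [1 - (0.4133)(0.4133)]
         = -0.00331689 / 0.82918311 = -0.004.
Therefore phi_{22} = -0.0040.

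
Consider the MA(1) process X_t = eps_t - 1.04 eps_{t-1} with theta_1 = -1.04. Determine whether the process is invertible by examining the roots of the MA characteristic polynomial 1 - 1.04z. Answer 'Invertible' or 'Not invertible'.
\text{Not invertible}

The MA(q) characteristic polynomial is P(z) = 1 - 1.04z.
Invertibility requires all roots to lie outside the unit circle, i.e. |z| > 1 for every root.
This is linear in z: 1 + (-1.04) z = 0  =>  z = -1/(-1.04) = 0.961538,  |z| = 0.961538.
Moduli of all roots: 0.9615.
All moduli strictly greater than 1? No.
Verdict: Not invertible.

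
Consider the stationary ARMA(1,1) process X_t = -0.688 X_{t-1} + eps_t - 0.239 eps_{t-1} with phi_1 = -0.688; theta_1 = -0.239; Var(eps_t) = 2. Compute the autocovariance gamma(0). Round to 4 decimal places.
\gamma(0) = 5.2633

Multiply the model equation by X_{t-k} and take expectations. With theta_0 = psi_0 = 1 and psi_j the MA(infinity) weights, this gives
  gamma(k) - sum_i phi_i gamma(k-i) = c_k,
  c_k = sigma^2 * sum_{j=k..q} theta_j psi_{j-k}   (c_k = 0 for k > q),
using gamma(-m) = gamma(m).
psi-weights needed (psi_j = theta_j + sum_i phi_i psi_{j-i}):
  psi_1 = theta_1 + phi_1 = -0.239 + (-0.688) = -0.927
Right-hand sides:
  c_0 = sigma^2 (1 + theta_1 psi_1) = 2 * (1 + (-0.239)(-0.927)) = 2 * 1.221553 = 2.443106
  c_1 = sigma^2 theta_1 = 2 * (-0.239) = -0.478
  c_2 = 0
Equations for k = 0 and k = 1 (AR order 1):
  gamma(0) = phi_1 gamma(1) + c_0
  gamma(1) = phi_1 gamma(0) + c_1
Substituting the second into the first: gamma(0) (1 - phi_1^2) = c_0 + phi_1 c_1, so
  gamma(0) = (c_0 + phi_1 c_1) / (1 - phi_1^2) = (2.443106 + (-0.688)(-0.478)) / (1 - (-0.688)^2) = 2.77197 / 0.526656 = 5.263341.
Therefore gamma(0) = 5.2633 (to 4 decimal places).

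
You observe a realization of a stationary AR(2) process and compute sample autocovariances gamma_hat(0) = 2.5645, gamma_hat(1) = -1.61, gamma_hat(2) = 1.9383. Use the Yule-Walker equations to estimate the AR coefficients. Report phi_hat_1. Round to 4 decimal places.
\hat\phi_{1} = -0.2530

The Yule-Walker equations for an AR(p) process read, in matrix form,
  Gamma_p phi = r_p,   with   (Gamma_p)_{ij} = gamma(|i - j|),
                       (r_p)_i = gamma(i),   i,j = 1..p.
Substitute the sample gammas (Toeplitz matrix and right-hand side of size 2):
  Gamma_p = [[2.5645, -1.61], [-1.61, 2.5645]]
  r_p     = [-1.61, 1.9383]
Written out:
  2.5645 phi_1 - 1.61 phi_2 = -1.61
  -1.61 phi_1 + 2.5645 phi_2 = 1.9383
Solve by Cramer's rule:
  det = gamma(0)^2 - gamma(1)^2 = (2.5645)^2 - (-1.61)^2 = 6.57666025 - 2.5921 = 3.98456025
  phi_hat_1 = [gamma(1) gamma(0) - gamma(1) gamma(2)] / det = [(-1.61)(2.5645) - (-1.61)(1.9383)] / 3.98456025 = -1.008182 / 3.98456025 = -0.253
  phi_hat_2 = [gamma(0) gamma(2) - gamma(1)^2] / det = [(2.5645)(1.9383) - (-1.61)^2] / 3.98456025 = 2.37867035 / 3.98456025 = 0.597
So phi_hat = [-0.2530, 0.5970].
Therefore phi_hat_1 = -0.2530.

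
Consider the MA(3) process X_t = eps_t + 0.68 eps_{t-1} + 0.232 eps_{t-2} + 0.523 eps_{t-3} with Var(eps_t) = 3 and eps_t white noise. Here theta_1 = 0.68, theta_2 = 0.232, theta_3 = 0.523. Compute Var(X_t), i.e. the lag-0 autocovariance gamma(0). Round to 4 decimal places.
\gamma(0) = 5.3693

For an MA(q) process X_t = eps_t + sum_i theta_i eps_{t-i} with
Var(eps_t) = sigma^2, the variance is
  gamma(0) = sigma^2 * (1 + sum_i theta_i^2).
  sum_i theta_i^2 = (0.68)^2 + (0.232)^2 + (0.523)^2 = 0.4624 + 0.053824 + 0.273529 = 0.789753.
  gamma(0) = 3 * (1 + 0.789753) = 3 * 1.789753 = 5.369259, which rounds to 5.3693.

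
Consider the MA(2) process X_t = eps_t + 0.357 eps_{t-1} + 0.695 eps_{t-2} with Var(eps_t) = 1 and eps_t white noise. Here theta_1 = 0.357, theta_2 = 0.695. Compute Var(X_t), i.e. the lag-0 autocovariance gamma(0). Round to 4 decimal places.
\gamma(0) = 1.6105

For an MA(q) process X_t = eps_t + sum_i theta_i eps_{t-i} with
Var(eps_t) = sigma^2, the variance is
  gamma(0) = sigma^2 * (1 + sum_i theta_i^2).
  sum_i theta_i^2 = (0.357)^2 + (0.695)^2 = 0.127449 + 0.483025 = 0.610474.
  gamma(0) = 1 * (1 + 0.610474) = 1 * 1.610474 = 1.610474, which rounds to 1.6105.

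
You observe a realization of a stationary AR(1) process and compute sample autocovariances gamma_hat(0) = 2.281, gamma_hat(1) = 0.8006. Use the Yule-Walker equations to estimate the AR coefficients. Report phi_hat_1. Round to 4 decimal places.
\hat\phi_{1} = 0.3510

The Yule-Walker equations for an AR(p) process read, in matrix form,
  Gamma_p phi = r_p,   with   (Gamma_p)_{ij} = gamma(|i - j|),
                       (r_p)_i = gamma(i),   i,j = 1..p.
Substitute the sample gammas (Toeplitz matrix and right-hand side of size 1):
  Gamma_p = [[2.281]]
  r_p     = [0.8006]
With p = 1 this is the single equation gamma(0) phi_1 = gamma(1):
  phi_hat_1 = gamma(1) / gamma(0) = 0.8006 / 2.281 = 0.3510.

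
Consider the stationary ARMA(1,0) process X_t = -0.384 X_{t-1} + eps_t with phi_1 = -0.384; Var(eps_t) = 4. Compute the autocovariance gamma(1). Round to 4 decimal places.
\gamma(1) = -1.8017

Multiply the model equation by X_{t-k} and take expectations. With theta_0 = psi_0 = 1 and psi_j the MA(infinity) weights, this gives
  gamma(k) - sum_i phi_i gamma(k-i) = c_k,
  c_k = sigma^2 * sum_{j=k..q} theta_j psi_{j-k}   (c_k = 0 for k > q),
using gamma(-m) = gamma(m).
Pure AR (q = 0): c_0 = sigma^2 = 4, c_k = 0 for k >= 1.
Equations for k = 0 and k = 1 (AR order 1):
  gamma(0) = phi_1 gamma(1) + c_0
  gamma(1) = phi_1 gamma(0) + c_1
Substituting the second into the first: gamma(0) (1 - phi_1^2) = c_0 + phi_1 c_1, so
  gamma(0) = c_0 / (1 - phi_1^2) = 4 / (1 - (-0.384)^2) = 4 / 0.852544 = 4.69184.
  gamma(1) = phi_1 gamma(0) = (-0.384)(4.69184) = -1.801667.
Therefore gamma(1) = -1.8017 (to 4 decimal places).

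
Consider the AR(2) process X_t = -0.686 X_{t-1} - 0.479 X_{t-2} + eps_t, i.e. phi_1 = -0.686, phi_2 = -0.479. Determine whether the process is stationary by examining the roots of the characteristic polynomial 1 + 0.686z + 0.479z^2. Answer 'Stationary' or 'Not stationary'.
\text{Stationary}

The AR(p) characteristic polynomial is P(z) = 1 + 0.686z + 0.479z^2.
Stationarity requires all roots to lie outside the unit circle, i.e. |z| > 1 for every root.
Set 1 + (0.686) z + (0.479) z^2 = 0, i.e. a z^2 + b z + c = 0 with a = 0.479, b = 0.686, c = 1.
Discriminant D = b^2 - 4ac = (0.686)^2 - 4*(0.479)*1 = 0.470596 - (1.916) = -1.445404.
D < 0, so the roots are the complex-conjugate pair z = (-b +/- i sqrt(-D)) / (2a) = -0.7161 +/- 1.255i.
For a conjugate pair |z|^2 = z * conj(z) = (product of roots) = c/a = 1/(0.479) = 2.087683, so |z| = sqrt(2.087683) = 1.4449 for both roots.
Moduli of all roots: 1.4449, 1.4449.
All moduli strictly greater than 1? Yes.
Verdict: Stationary.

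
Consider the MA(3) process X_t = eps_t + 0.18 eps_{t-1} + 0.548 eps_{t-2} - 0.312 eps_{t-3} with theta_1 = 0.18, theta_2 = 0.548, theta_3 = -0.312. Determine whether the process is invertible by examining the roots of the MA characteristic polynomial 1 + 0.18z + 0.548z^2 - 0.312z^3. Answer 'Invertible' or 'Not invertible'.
\text{Invertible}

The MA(q) characteristic polynomial is P(z) = 1 + 0.18z + 0.548z^2 - 0.312z^3.
Invertibility requires all roots to lie outside the unit circle, i.e. |z| > 1 for every root.
Degree 3: look for a simple real root z0 first, then factor out (1 - z/z0) and solve the remaining quadratic.
Testing z0 = 2.5: P(2.5) = 1 + (0.18)(2.5) + (0.548)(2.5)^2 + (-0.312)(2.5)^3
  = 1 + (0.45) + (3.425) + (-4.875) = 0.  So z_0 = 2.5 is a root, |z_0| = 2.5.
Divide out the factor (1 - 0.4 z) = (1 - z/z0) (since 1/z0 = 0.4):
  P(z) = (1 - 0.4 z)(1 + (0.58) z + (0.78) z^2)
  [check: z-coef 0.58 - (0.4) = 0.18; z^2-coef 0.78 - (0.4)(0.58) = 0.548; z^3-coef -(0.4)(0.78) = -0.312.]
Remaining roots from the quadratic factor 1 + (0.58) z + (0.78) z^2:
  Set 1 + (0.58) z + (0.78) z^2 = 0, i.e. a z^2 + b z + c = 0 with a = 0.78, b = 0.58, c = 1.
  Discriminant D = b^2 - 4ac = (0.58)^2 - 4*(0.78)*1 = 0.3364 - (3.12) = -2.7836.
  D < 0, so the roots are the complex-conjugate pair z = (-b +/- i sqrt(-D)) / (2a) = -0.3718 +/- 1.0695i.
  For a conjugate pair |z|^2 = z * conj(z) = (product of roots) = c/a = 1/(0.78) = 1.282051, so |z| = sqrt(1.282051) = 1.1323 for both roots.
Moduli of all roots: 2.5000, 1.1323, 1.1323.
All moduli strictly greater than 1? Yes.
Verdict: Invertible.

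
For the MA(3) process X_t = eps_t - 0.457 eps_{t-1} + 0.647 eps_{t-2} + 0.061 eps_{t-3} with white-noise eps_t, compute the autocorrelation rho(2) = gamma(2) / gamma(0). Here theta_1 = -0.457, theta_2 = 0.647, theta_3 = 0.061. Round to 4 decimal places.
\rho(2) = 0.3796

For an MA(q) process with theta_0 = 1, the autocovariance is
  gamma(k) = sigma^2 * sum_{i=0..q-k} theta_i * theta_{i+k},
and rho(k) = gamma(k) / gamma(0). Sigma^2 cancels.
  numerator   = (1)*(0.647) + (-0.457)*(0.061) = 0.619123.
  denominator = (1)^2 + (-0.457)^2 + (0.647)^2 + (0.061)^2 = 1.631179.
  rho(2) = 0.619123 / 1.631179 = 0.3796.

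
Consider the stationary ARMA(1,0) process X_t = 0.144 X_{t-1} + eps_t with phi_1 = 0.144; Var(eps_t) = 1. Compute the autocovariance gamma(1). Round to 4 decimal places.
\gamma(1) = 0.1470

Multiply the model equation by X_{t-k} and take expectations. With theta_0 = psi_0 = 1 and psi_j the MA(infinity) weights, this gives
  gamma(k) - sum_i phi_i gamma(k-i) = c_k,
  c_k = sigma^2 * sum_{j=k..q} theta_j psi_{j-k}   (c_k = 0 for k > q),
using gamma(-m) = gamma(m).
Pure AR (q = 0): c_0 = sigma^2 = 1, c_k = 0 for k >= 1.
Equations for k = 0 and k = 1 (AR order 1):
  gamma(0) = phi_1 gamma(1) + c_0
  gamma(1) = phi_1 gamma(0) + c_1
Substituting the second into the first: gamma(0) (1 - phi_1^2) = c_0 + phi_1 c_1, so
  gamma(0) = c_0 / (1 - phi_1^2) = 1 / (1 - (0.144)^2) = 1 / 0.979264 = 1.021175.
  gamma(1) = phi_1 gamma(0) = (0.144)(1.021175) = 0.147049.
Therefore gamma(1) = 0.1470 (to 4 decimal places).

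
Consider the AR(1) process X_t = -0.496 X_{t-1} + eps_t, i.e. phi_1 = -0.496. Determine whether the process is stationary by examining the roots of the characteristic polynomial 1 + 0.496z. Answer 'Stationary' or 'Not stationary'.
\text{Stationary}

The AR(p) characteristic polynomial is P(z) = 1 + 0.496z.
Stationarity requires all roots to lie outside the unit circle, i.e. |z| > 1 for every root.
This is linear in z: 1 + (0.496) z = 0  =>  z = -1/(0.496) = -2.016129,  |z| = 2.016129.
Moduli of all roots: 2.0161.
All moduli strictly greater than 1? Yes.
Verdict: Stationary.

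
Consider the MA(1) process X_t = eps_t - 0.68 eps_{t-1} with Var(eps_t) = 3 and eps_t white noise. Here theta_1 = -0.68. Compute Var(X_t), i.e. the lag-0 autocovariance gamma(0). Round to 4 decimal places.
\gamma(0) = 4.3872

For an MA(q) process X_t = eps_t + sum_i theta_i eps_{t-i} with
Var(eps_t) = sigma^2, the variance is
  gamma(0) = sigma^2 * (1 + sum_i theta_i^2).
  sum_i theta_i^2 = (-0.68)^2 = 0.4624.
  gamma(0) = 3 * (1 + 0.4624) = 3 * 1.4624 = 4.3872.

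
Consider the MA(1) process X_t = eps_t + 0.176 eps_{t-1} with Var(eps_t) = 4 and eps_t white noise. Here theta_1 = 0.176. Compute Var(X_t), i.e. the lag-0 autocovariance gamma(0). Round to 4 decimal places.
\gamma(0) = 4.1239

For an MA(q) process X_t = eps_t + sum_i theta_i eps_{t-i} with
Var(eps_t) = sigma^2, the variance is
  gamma(0) = sigma^2 * (1 + sum_i theta_i^2).
  sum_i theta_i^2 = (0.176)^2 = 0.030976.
  gamma(0) = 4 * (1 + 0.030976) = 4 * 1.030976 = 4.123904, which rounds to 4.1239.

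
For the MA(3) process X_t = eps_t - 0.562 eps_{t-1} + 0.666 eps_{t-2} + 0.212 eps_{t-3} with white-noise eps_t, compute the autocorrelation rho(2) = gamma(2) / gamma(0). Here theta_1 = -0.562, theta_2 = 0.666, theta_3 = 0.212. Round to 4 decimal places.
\rho(2) = 0.3031

For an MA(q) process with theta_0 = 1, the autocovariance is
  gamma(k) = sigma^2 * sum_{i=0..q-k} theta_i * theta_{i+k},
and rho(k) = gamma(k) / gamma(0). Sigma^2 cancels.
  numerator   = (1)*(0.666) + (-0.562)*(0.212) = 0.546856.
  denominator = (1)^2 + (-0.562)^2 + (0.666)^2 + (0.212)^2 = 1.804344.
  rho(2) = 0.546856 / 1.804344 = 0.3031.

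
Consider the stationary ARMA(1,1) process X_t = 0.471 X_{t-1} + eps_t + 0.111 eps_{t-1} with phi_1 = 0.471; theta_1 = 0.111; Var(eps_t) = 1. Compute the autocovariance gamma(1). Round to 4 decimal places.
\gamma(1) = 0.7870

Multiply the model equation by X_{t-k} and take expectations. With theta_0 = psi_0 = 1 and psi_j the MA(infinity) weights, this gives
  gamma(k) - sum_i phi_i gamma(k-i) = c_k,
  c_k = sigma^2 * sum_{j=k..q} theta_j psi_{j-k}   (c_k = 0 for k > q),
using gamma(-m) = gamma(m).
psi-weights needed (psi_j = theta_j + sum_i phi_i psi_{j-i}):
  psi_1 = theta_1 + phi_1 = 0.111 + (0.471) = 0.582
Right-hand sides:
  c_0 = sigma^2 (1 + theta_1 psi_1) = 1 * (1 + (0.111)(0.582)) = 1 * 1.064602 = 1.064602
  c_1 = sigma^2 theta_1 = 1 * (0.111) = 0.111
  c_2 = 0
Equations for k = 0 and k = 1 (AR order 1):
  gamma(0) = phi_1 gamma(1) + c_0
  gamma(1) = phi_1 gamma(0) + c_1
Substituting the second into the first: gamma(0) (1 - phi_1^2) = c_0 + phi_1 c_1, so
  gamma(0) = (c_0 + phi_1 c_1) / (1 - phi_1^2) = (1.064602 + (0.471)(0.111)) / (1 - (0.471)^2) = 1.116883 / 0.778159 = 1.435289.
  gamma(1) = phi_1 gamma(0) + c_1 = (0.471)(1.435289) + (0.111) = 0.787021.
Therefore gamma(1) = 0.7870 (to 4 decimal places).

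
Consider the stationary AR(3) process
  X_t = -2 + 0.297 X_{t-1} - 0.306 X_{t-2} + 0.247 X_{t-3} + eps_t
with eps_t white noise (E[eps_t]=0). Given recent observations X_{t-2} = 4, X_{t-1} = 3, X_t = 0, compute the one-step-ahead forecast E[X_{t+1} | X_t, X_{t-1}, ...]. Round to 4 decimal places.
E[X_{t+1} \mid \mathcal F_t] = -1.9300

For an AR(p) model X_t = c + sum_i phi_i X_{t-i} + eps_t, the
one-step-ahead conditional mean is
  E[X_{t+1} | X_t, ...] = c + sum_i phi_i X_{t+1-i}.
Substitute known values:
  E[X_{t+1} | ...] = -2 + (0.297) * (0) + (-0.306) * (3) + (0.247) * (4)
                   = -1.9300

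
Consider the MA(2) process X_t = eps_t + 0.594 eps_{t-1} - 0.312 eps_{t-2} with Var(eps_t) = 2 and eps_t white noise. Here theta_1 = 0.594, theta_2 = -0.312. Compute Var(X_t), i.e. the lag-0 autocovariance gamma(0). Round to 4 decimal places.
\gamma(0) = 2.9004

For an MA(q) process X_t = eps_t + sum_i theta_i eps_{t-i} with
Var(eps_t) = sigma^2, the variance is
  gamma(0) = sigma^2 * (1 + sum_i theta_i^2).
  sum_i theta_i^2 = (0.594)^2 + (-0.312)^2 = 0.352836 + 0.097344 = 0.45018.
  gamma(0) = 2 * (1 + 0.45018) = 2 * 1.45018 = 2.90036, which rounds to 2.9004.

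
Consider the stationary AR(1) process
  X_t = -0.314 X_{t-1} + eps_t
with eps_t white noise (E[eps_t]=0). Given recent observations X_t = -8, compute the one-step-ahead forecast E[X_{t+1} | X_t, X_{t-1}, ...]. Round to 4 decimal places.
E[X_{t+1} \mid \mathcal F_t] = 2.5120

For an AR(p) model X_t = c + sum_i phi_i X_{t-i} + eps_t, the
one-step-ahead conditional mean is
  E[X_{t+1} | X_t, ...] = c + sum_i phi_i X_{t+1-i}.
Substitute known values:
  E[X_{t+1} | ...] = (-0.314) * (-8)
                   = 2.5120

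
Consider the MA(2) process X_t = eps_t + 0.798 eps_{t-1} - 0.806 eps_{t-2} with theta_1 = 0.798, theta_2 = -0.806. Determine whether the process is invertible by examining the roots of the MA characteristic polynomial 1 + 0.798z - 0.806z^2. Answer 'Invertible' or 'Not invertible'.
\text{Not invertible}

The MA(q) characteristic polynomial is P(z) = 1 + 0.798z - 0.806z^2.
Invertibility requires all roots to lie outside the unit circle, i.e. |z| > 1 for every root.
Set 1 + (0.798) z + (-0.806) z^2 = 0, i.e. a z^2 + b z + c = 0 with a = -0.806, b = 0.798, c = 1.
Discriminant D = b^2 - 4ac = (0.798)^2 - 4*(-0.806)*1 = 0.636804 - (-3.224) = 3.860804.
D >= 0, so the roots are real: z = (-b +/- sqrt(D)) / (2a) = (-0.798 +/- 1.964893) / (-1.612).
  z_1 = (-0.798 + 1.964893) / (-1.612) = -0.7239,   |z_1| = 0.7239.
  z_2 = (-0.798 - 1.964893) / (-1.612) = 1.714,   |z_2| = 1.714.
Moduli of all roots: 0.7239, 1.7140.
All moduli strictly greater than 1? No.
Verdict: Not invertible.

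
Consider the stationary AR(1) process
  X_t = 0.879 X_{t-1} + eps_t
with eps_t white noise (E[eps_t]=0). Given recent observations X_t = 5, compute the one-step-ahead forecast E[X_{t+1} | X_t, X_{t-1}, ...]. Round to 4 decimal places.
E[X_{t+1} \mid \mathcal F_t] = 4.3950

For an AR(p) model X_t = c + sum_i phi_i X_{t-i} + eps_t, the
one-step-ahead conditional mean is
  E[X_{t+1} | X_t, ...] = c + sum_i phi_i X_{t+1-i}.
Substitute known values:
  E[X_{t+1} | ...] = (0.879) * (5)
                   = 4.3950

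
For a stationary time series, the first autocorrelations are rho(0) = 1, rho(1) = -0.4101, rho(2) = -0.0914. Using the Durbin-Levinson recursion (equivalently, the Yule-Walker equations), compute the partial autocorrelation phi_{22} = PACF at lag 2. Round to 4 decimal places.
\phi_{22} = -0.3121

The PACF at lag k is phi_{kk}, the last component of the solution
to the Yule-Walker system G_k phi = r_k where
  (G_k)_{ij} = rho(|i - j|), (r_k)_i = rho(i), i,j = 1..k.
Equivalently, Durbin-Levinson gives phi_{kk} iteratively:
  phi_{11} = rho(1)
  phi_{kk} = [rho(k) - sum_{j=1..k-1} phi_{k-1,j} rho(k-j)]
            / [1 - sum_{j=1..k-1} phi_{k-1,j} rho(j)],
  phi_{k,j} = phi_{k-1,j} - phi_{kk} phi_{k-1,k-j},  j = 1..k-1.
Step k = 1:
  phi_11 = rho(1) = -0.4101.
Step k = 2:
  phi_22 = [rho(2) - phi_11 rho(1)] / [1 - phi_11 rho(1)] = [-0.0914 - (-0.4101)(-0.4101)] / [1 - (-0.4101)(-0.4101)]
         = -0.25958201 / 0.83181799 = -0.3121.
Therefore phi_{22} = -0.3121.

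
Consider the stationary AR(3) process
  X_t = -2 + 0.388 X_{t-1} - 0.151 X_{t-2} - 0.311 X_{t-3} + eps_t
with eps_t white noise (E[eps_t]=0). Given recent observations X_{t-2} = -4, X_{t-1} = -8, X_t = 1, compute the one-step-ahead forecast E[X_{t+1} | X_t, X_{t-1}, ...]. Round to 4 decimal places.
E[X_{t+1} \mid \mathcal F_t] = 0.8400

For an AR(p) model X_t = c + sum_i phi_i X_{t-i} + eps_t, the
one-step-ahead conditional mean is
  E[X_{t+1} | X_t, ...] = c + sum_i phi_i X_{t+1-i}.
Substitute known values:
  E[X_{t+1} | ...] = -2 + (0.388) * (1) + (-0.151) * (-8) + (-0.311) * (-4)
                   = 0.8400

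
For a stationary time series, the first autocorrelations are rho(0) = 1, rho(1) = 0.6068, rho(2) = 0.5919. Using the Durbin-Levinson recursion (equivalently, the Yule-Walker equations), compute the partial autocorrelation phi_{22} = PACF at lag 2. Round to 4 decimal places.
\phi_{22} = 0.3541

The PACF at lag k is phi_{kk}, the last component of the solution
to the Yule-Walker system G_k phi = r_k where
  (G_k)_{ij} = rho(|i - j|), (r_k)_i = rho(i), i,j = 1..k.
Equivalently, Durbin-Levinson gives phi_{kk} iteratively:
  phi_{11} = rho(1)
  phi_{kk} = [rho(k) - sum_{j=1..k-1} phi_{k-1,j} rho(k-j)]
            / [1 - sum_{j=1..k-1} phi_{k-1,j} rho(j)],
  phi_{k,j} = phi_{k-1,j} - phi_{kk} phi_{k-1,k-j},  j = 1..k-1.
Step k = 1:
  phi_11 = rho(1) = 0.6068.
Step k = 2:
  phi_22 = [rho(2) - phi_11 rho(1)] / [1 - phi_11 rho(1)] = [0.5919 - (0.6068)(0.6068)] / [1 - (0.6068)(0.6068)]
         = 0.22369376 / 0.63179376 = 0.3541.
Therefore phi_{22} = 0.3541.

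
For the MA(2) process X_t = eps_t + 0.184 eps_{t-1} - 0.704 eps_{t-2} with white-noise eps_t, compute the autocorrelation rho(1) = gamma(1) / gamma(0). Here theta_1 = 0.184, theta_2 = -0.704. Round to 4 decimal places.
\rho(1) = 0.0356

For an MA(q) process with theta_0 = 1, the autocovariance is
  gamma(k) = sigma^2 * sum_{i=0..q-k} theta_i * theta_{i+k},
and rho(k) = gamma(k) / gamma(0). Sigma^2 cancels.
  numerator   = (1)*(0.184) + (0.184)*(-0.704) = 0.054464.
  denominator = (1)^2 + (0.184)^2 + (-0.704)^2 = 1.529472.
  rho(1) = 0.054464 / 1.529472 = 0.0356.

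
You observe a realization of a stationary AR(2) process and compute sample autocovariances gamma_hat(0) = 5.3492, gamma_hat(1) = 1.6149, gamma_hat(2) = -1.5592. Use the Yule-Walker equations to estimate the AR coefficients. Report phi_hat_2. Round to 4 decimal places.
\hat\phi_{2} = -0.4210

The Yule-Walker equations for an AR(p) process read, in matrix form,
  Gamma_p phi = r_p,   with   (Gamma_p)_{ij} = gamma(|i - j|),
                       (r_p)_i = gamma(i),   i,j = 1..p.
Substitute the sample gammas (Toeplitz matrix and right-hand side of size 2):
  Gamma_p = [[5.3492, 1.6149], [1.6149, 5.3492]]
  r_p     = [1.6149, -1.5592]
Written out:
  5.3492 phi_1 + 1.6149 phi_2 = 1.6149
  1.6149 phi_1 + 5.3492 phi_2 = -1.5592
Solve by Cramer's rule:
  det = gamma(0)^2 - gamma(1)^2 = (5.3492)^2 - (1.6149)^2 = 28.61394064 - 2.60790201 = 26.00603863
  phi_hat_1 = [gamma(1) gamma(0) - gamma(1) gamma(2)] / det = [(1.6149)(5.3492) - (1.6149)(-1.5592)] / 26.00603863 = 11.15637516 / 26.00603863 = 0.429
  phi_hat_2 = [gamma(0) gamma(2) - gamma(1)^2] / det = [(5.3492)(-1.5592) - (1.6149)^2] / 26.00603863 = -10.94837465 / 26.00603863 = -0.421
So phi_hat = [0.4290, -0.4210].
Therefore phi_hat_2 = -0.4210.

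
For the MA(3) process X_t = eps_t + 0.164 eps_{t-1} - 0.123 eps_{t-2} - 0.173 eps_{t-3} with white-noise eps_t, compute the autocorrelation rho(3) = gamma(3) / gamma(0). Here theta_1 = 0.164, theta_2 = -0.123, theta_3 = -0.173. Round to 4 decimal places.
\rho(3) = -0.1614

For an MA(q) process with theta_0 = 1, the autocovariance is
  gamma(k) = sigma^2 * sum_{i=0..q-k} theta_i * theta_{i+k},
and rho(k) = gamma(k) / gamma(0). Sigma^2 cancels.
  numerator   = (1)*(-0.173) = -0.173.
  denominator = (1)^2 + (0.164)^2 + (-0.123)^2 + (-0.173)^2 = 1.071954.
  rho(3) = -0.173 / 1.071954 = -0.1614.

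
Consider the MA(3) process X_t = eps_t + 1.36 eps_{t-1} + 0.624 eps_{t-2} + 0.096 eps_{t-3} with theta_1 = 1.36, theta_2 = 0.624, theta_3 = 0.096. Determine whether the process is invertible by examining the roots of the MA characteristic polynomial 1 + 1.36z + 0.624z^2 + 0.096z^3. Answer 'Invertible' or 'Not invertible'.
\text{Invertible}

The MA(q) characteristic polynomial is P(z) = 1 + 1.36z + 0.624z^2 + 0.096z^3.
Invertibility requires all roots to lie outside the unit circle, i.e. |z| > 1 for every root.
Degree 3: look for a simple real root z0 first, then factor out (1 - z/z0) and solve the remaining quadratic.
Testing z0 = -2.5: P(-2.5) = 1 + (1.36)(-2.5) + (0.624)(-2.5)^2 + (0.096)(-2.5)^3
  = 1 + (-3.4) + (3.9) + (-1.5) = 0.  So z_0 = -2.5 is a root, |z_0| = 2.5.
Divide out the factor (1 + 0.4 z) = (1 - z/z0) (since 1/z0 = -0.4):
  P(z) = (1 + 0.4 z)(1 + (0.96) z + (0.24) z^2)
  [check: z-coef 0.96 - (-0.4) = 1.36; z^2-coef 0.24 - (-0.4)(0.96) = 0.624; z^3-coef -(-0.4)(0.24) = 0.096.]
Remaining roots from the quadratic factor 1 + (0.96) z + (0.24) z^2:
  Set 1 + (0.96) z + (0.24) z^2 = 0, i.e. a z^2 + b z + c = 0 with a = 0.24, b = 0.96, c = 1.
  Discriminant D = b^2 - 4ac = (0.96)^2 - 4*(0.24)*1 = 0.9216 - (0.96) = -0.0384.
  D < 0, so the roots are the complex-conjugate pair z = (-b +/- i sqrt(-D)) / (2a) = -2 +/- 0.4082i.
  For a conjugate pair |z|^2 = z * conj(z) = (product of roots) = c/a = 1/(0.24) = 4.166667, so |z| = sqrt(4.166667) = 2.0412 for both roots.
Moduli of all roots: 2.5000, 2.0412, 2.0412.
All moduli strictly greater than 1? Yes.
Verdict: Invertible.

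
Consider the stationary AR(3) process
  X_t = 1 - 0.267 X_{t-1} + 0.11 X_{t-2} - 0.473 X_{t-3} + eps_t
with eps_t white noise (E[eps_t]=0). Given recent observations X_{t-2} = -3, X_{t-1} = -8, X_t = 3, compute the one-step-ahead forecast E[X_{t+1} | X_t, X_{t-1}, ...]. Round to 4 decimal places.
E[X_{t+1} \mid \mathcal F_t] = 0.7380

For an AR(p) model X_t = c + sum_i phi_i X_{t-i} + eps_t, the
one-step-ahead conditional mean is
  E[X_{t+1} | X_t, ...] = c + sum_i phi_i X_{t+1-i}.
Substitute known values:
  E[X_{t+1} | ...] = 1 + (-0.267) * (3) + (0.11) * (-8) + (-0.473) * (-3)
                   = 0.7380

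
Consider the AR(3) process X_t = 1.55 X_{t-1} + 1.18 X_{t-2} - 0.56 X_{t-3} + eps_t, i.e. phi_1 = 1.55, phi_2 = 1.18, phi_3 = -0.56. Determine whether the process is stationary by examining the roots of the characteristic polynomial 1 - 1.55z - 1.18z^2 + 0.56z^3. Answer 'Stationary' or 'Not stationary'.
\text{Not stationary}

The AR(p) characteristic polynomial is P(z) = 1 - 1.55z - 1.18z^2 + 0.56z^3.
Stationarity requires all roots to lie outside the unit circle, i.e. |z| > 1 for every root.
Degree 3: look for a simple real root z0 first, then factor out (1 - z/z0) and solve the remaining quadratic.
Testing z0 = 0.5: P(0.5) = 1 + (-1.55)(0.5) + (-1.18)(0.5)^2 + (0.56)(0.5)^3
  = 1 + (-0.775) + (-0.295) + (0.07) = 0.  So z_0 = 0.5 is a root, |z_0| = 0.5.
Divide out the factor (1 - 2 z) = (1 - z/z0) (since 1/z0 = 2):
  P(z) = (1 - 2 z)(1 + (0.45) z + (-0.28) z^2)
  [check: z-coef 0.45 - (2) = -1.55; z^2-coef -0.28 - (2)(0.45) = -1.18; z^3-coef -(2)(-0.28) = 0.56.]
Remaining roots from the quadratic factor 1 + (0.45) z + (-0.28) z^2:
  Set 1 + (0.45) z + (-0.28) z^2 = 0, i.e. a z^2 + b z + c = 0 with a = -0.28, b = 0.45, c = 1.
  Discriminant D = b^2 - 4ac = (0.45)^2 - 4*(-0.28)*1 = 0.2025 - (-1.12) = 1.3225.
  D >= 0, so the roots are real: z = (-b +/- sqrt(D)) / (2a) = (-0.45 +/- 1.15) / (-0.56).
    z_1 = (-0.45 + 1.15) / (-0.56) = -1.25,   |z_1| = 1.25.
    z_2 = (-0.45 - 1.15) / (-0.56) = 2.8571,   |z_2| = 2.8571.
Moduli of all roots: 0.5000, 1.2500, 2.8571.
All moduli strictly greater than 1? No.
Verdict: Not stationary.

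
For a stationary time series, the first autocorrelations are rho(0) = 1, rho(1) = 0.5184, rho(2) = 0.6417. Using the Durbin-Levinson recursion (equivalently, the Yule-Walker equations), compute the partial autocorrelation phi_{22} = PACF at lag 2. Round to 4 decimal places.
\phi_{22} = 0.5100

The PACF at lag k is phi_{kk}, the last component of the solution
to the Yule-Walker system G_k phi = r_k where
  (G_k)_{ij} = rho(|i - j|), (r_k)_i = rho(i), i,j = 1..k.
Equivalently, Durbin-Levinson gives phi_{kk} iteratively:
  phi_{11} = rho(1)
  phi_{kk} = [rho(k) - sum_{j=1..k-1} phi_{k-1,j} rho(k-j)]
            / [1 - sum_{j=1..k-1} phi_{k-1,j} rho(j)],
  phi_{k,j} = phi_{k-1,j} - phi_{kk} phi_{k-1,k-j},  j = 1..k-1.
Step k = 1:
  phi_11 = rho(1) = 0.5184.
Step k = 2:
  phi_22 = [rho(2) - phi_11 rho(1)] / [1 - phi_11 rho(1)] = [0.6417 - (0.5184)(0.5184)] / [1 - (0.5184)(0.5184)]
         = 0.37296144 / 0.73126144 = 0.51.
Therefore phi_{22} = 0.5100.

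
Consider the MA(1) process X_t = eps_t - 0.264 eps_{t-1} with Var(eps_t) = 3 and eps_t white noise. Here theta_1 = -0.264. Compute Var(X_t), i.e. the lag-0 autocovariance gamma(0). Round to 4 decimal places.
\gamma(0) = 3.2091

For an MA(q) process X_t = eps_t + sum_i theta_i eps_{t-i} with
Var(eps_t) = sigma^2, the variance is
  gamma(0) = sigma^2 * (1 + sum_i theta_i^2).
  sum_i theta_i^2 = (-0.264)^2 = 0.069696.
  gamma(0) = 3 * (1 + 0.069696) = 3 * 1.069696 = 3.209088, which rounds to 3.2091.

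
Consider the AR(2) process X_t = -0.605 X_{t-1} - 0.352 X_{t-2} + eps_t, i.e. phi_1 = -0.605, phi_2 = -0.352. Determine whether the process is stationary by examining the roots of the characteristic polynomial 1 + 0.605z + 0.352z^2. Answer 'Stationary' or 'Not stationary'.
\text{Stationary}

The AR(p) characteristic polynomial is P(z) = 1 + 0.605z + 0.352z^2.
Stationarity requires all roots to lie outside the unit circle, i.e. |z| > 1 for every root.
Set 1 + (0.605) z + (0.352) z^2 = 0, i.e. a z^2 + b z + c = 0 with a = 0.352, b = 0.605, c = 1.
Discriminant D = b^2 - 4ac = (0.605)^2 - 4*(0.352)*1 = 0.366025 - (1.408) = -1.041975.
D < 0, so the roots are the complex-conjugate pair z = (-b +/- i sqrt(-D)) / (2a) = -0.8594 +/- 1.45i.
For a conjugate pair |z|^2 = z * conj(z) = (product of roots) = c/a = 1/(0.352) = 2.840909, so |z| = sqrt(2.840909) = 1.6855 for both roots.
Moduli of all roots: 1.6855, 1.6855.
All moduli strictly greater than 1? Yes.
Verdict: Stationary.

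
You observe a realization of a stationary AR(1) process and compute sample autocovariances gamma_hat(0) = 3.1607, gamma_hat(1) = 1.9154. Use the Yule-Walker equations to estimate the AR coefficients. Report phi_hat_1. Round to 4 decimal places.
\hat\phi_{1} = 0.6060

The Yule-Walker equations for an AR(p) process read, in matrix form,
  Gamma_p phi = r_p,   with   (Gamma_p)_{ij} = gamma(|i - j|),
                       (r_p)_i = gamma(i),   i,j = 1..p.
Substitute the sample gammas (Toeplitz matrix and right-hand side of size 1):
  Gamma_p = [[3.1607]]
  r_p     = [1.9154]
With p = 1 this is the single equation gamma(0) phi_1 = gamma(1):
  phi_hat_1 = gamma(1) / gamma(0) = 1.9154 / 3.1607 = 0.6060.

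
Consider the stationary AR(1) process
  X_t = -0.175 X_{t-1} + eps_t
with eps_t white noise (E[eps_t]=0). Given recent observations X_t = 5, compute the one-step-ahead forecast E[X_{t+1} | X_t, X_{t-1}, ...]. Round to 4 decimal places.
E[X_{t+1} \mid \mathcal F_t] = -0.8750

For an AR(p) model X_t = c + sum_i phi_i X_{t-i} + eps_t, the
one-step-ahead conditional mean is
  E[X_{t+1} | X_t, ...] = c + sum_i phi_i X_{t+1-i}.
Substitute known values:
  E[X_{t+1} | ...] = (-0.175) * (5)
                   = -0.8750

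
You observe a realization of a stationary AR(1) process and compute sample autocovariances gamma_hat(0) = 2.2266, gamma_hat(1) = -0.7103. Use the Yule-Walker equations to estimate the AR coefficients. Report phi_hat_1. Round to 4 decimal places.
\hat\phi_{1} = -0.3190

The Yule-Walker equations for an AR(p) process read, in matrix form,
  Gamma_p phi = r_p,   with   (Gamma_p)_{ij} = gamma(|i - j|),
                       (r_p)_i = gamma(i),   i,j = 1..p.
Substitute the sample gammas (Toeplitz matrix and right-hand side of size 1):
  Gamma_p = [[2.2266]]
  r_p     = [-0.7103]
With p = 1 this is the single equation gamma(0) phi_1 = gamma(1):
  phi_hat_1 = gamma(1) / gamma(0) = -0.7103 / 2.2266 = -0.3190.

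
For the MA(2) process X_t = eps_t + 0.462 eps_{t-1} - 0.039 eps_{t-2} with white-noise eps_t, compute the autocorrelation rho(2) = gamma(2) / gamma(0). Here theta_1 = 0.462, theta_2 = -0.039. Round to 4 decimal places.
\rho(2) = -0.0321

For an MA(q) process with theta_0 = 1, the autocovariance is
  gamma(k) = sigma^2 * sum_{i=0..q-k} theta_i * theta_{i+k},
and rho(k) = gamma(k) / gamma(0). Sigma^2 cancels.
  numerator   = (1)*(-0.039) = -0.039.
  denominator = (1)^2 + (0.462)^2 + (-0.039)^2 = 1.214965.
  rho(2) = -0.039 / 1.214965 = -0.0321.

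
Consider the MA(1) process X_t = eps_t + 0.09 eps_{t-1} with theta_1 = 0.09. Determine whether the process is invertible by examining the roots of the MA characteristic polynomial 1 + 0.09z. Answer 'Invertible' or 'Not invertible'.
\text{Invertible}

The MA(q) characteristic polynomial is P(z) = 1 + 0.09z.
Invertibility requires all roots to lie outside the unit circle, i.e. |z| > 1 for every root.
This is linear in z: 1 + (0.09) z = 0  =>  z = -1/(0.09) = -11.111111,  |z| = 11.111111.
Moduli of all roots: 11.1111.
All moduli strictly greater than 1? Yes.
Verdict: Invertible.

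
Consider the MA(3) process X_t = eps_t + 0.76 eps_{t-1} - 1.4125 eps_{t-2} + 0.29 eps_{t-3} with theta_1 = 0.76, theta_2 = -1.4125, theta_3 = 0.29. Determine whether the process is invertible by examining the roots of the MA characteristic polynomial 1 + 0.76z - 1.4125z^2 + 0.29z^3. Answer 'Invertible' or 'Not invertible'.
\text{Not invertible}

The MA(q) characteristic polynomial is P(z) = 1 + 0.76z - 1.4125z^2 + 0.29z^3.
Invertibility requires all roots to lie outside the unit circle, i.e. |z| > 1 for every root.
Degree 3: look for a simple real root z0 first, then factor out (1 - z/z0) and solve the remaining quadratic.
Testing z0 = 4: P(4) = 1 + (0.76)(4) + (-1.4125)(4)^2 + (0.29)(4)^3
  = 1 + (3.04) + (-22.6) + (18.56) = 0.  So z_0 = 4 is a root, |z_0| = 4.
Divide out the factor (1 - 0.25 z) = (1 - z/z0) (since 1/z0 = 0.25):
  P(z) = (1 - 0.25 z)(1 + (1.01) z + (-1.16) z^2)
  [check: z-coef 1.01 - (0.25) = 0.76; z^2-coef -1.16 - (0.25)(1.01) = -1.4125; z^3-coef -(0.25)(-1.16) = 0.29.]
Remaining roots from the quadratic factor 1 + (1.01) z + (-1.16) z^2:
  Set 1 + (1.01) z + (-1.16) z^2 = 0, i.e. a z^2 + b z + c = 0 with a = -1.16, b = 1.01, c = 1.
  Discriminant D = b^2 - 4ac = (1.01)^2 - 4*(-1.16)*1 = 1.0201 - (-4.64) = 5.6601.
  D >= 0, so the roots are real: z = (-b +/- sqrt(D)) / (2a) = (-1.01 +/- 2.379096) / (-2.32).
    z_1 = (-1.01 + 2.379096) / (-2.32) = -0.5901,   |z_1| = 0.5901.
    z_2 = (-1.01 - 2.379096) / (-2.32) = 1.4608,   |z_2| = 1.4608.
Moduli of all roots: 4.0000, 0.5901, 1.4608.
All moduli strictly greater than 1? No.
Verdict: Not invertible.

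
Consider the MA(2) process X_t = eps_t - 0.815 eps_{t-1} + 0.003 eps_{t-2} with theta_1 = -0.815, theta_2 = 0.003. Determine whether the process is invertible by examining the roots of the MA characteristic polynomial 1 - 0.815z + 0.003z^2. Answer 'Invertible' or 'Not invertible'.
\text{Invertible}

The MA(q) characteristic polynomial is P(z) = 1 - 0.815z + 0.003z^2.
Invertibility requires all roots to lie outside the unit circle, i.e. |z| > 1 for every root.
Set 1 + (-0.815) z + (0.003) z^2 = 0, i.e. a z^2 + b z + c = 0 with a = 0.003, b = -0.815, c = 1.
Discriminant D = b^2 - 4ac = (-0.815)^2 - 4*(0.003)*1 = 0.664225 - (0.012) = 0.652225.
D >= 0, so the roots are real: z = (-b +/- sqrt(D)) / (2a) = (0.815 +/- 0.807604) / (0.006).
  z_1 = (0.815 + 0.807604) / (0.006) = 270.4341,   |z_1| = 270.4341.
  z_2 = (0.815 - 0.807604) / (0.006) = 1.2326,   |z_2| = 1.2326.
Moduli of all roots: 270.4341, 1.2326.
All moduli strictly greater than 1? Yes.
Verdict: Invertible.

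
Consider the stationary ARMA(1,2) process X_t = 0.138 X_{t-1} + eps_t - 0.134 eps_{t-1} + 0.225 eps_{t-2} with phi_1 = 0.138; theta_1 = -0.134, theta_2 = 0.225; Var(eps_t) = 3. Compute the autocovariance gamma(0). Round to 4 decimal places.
\gamma(0) = 3.1556

Multiply the model equation by X_{t-k} and take expectations. With theta_0 = psi_0 = 1 and psi_j the MA(infinity) weights, this gives
  gamma(k) - sum_i phi_i gamma(k-i) = c_k,
  c_k = sigma^2 * sum_{j=k..q} theta_j psi_{j-k}   (c_k = 0 for k > q),
using gamma(-m) = gamma(m).
psi-weights needed (psi_j = theta_j + sum_i phi_i psi_{j-i}):
  psi_1 = theta_1 + phi_1 = -0.134 + (0.138) = 0.004
  psi_2 = theta_2 + phi_1 psi_1 = 0.225 + (0.138)(0.004) = 0.225552
Right-hand sides:
  c_0 = sigma^2 (1 + theta_1 psi_1 + theta_2 psi_2) = 3 * (1 + (-0.134)(0.004) + (0.225)(0.225552)) = 3 * 1.050213 = 3.15064
  c_1 = sigma^2 (theta_1 + theta_2 psi_1) = 3 * (-0.134 + (0.225)(0.004)) = -0.3993
  c_2 = sigma^2 theta_2 = 3 * (0.225) = 0.675
Equations for k = 0 and k = 1 (AR order 1):
  gamma(0) = phi_1 gamma(1) + c_0
  gamma(1) = phi_1 gamma(0) + c_1
Substituting the second into the first: gamma(0) (1 - phi_1^2) = c_0 + phi_1 c_1, so
  gamma(0) = (c_0 + phi_1 c_1) / (1 - phi_1^2) = (3.15064 + (0.138)(-0.3993)) / (1 - (0.138)^2) = 3.095536 / 0.980956 = 3.155632.
Therefore gamma(0) = 3.1556 (to 4 decimal places).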